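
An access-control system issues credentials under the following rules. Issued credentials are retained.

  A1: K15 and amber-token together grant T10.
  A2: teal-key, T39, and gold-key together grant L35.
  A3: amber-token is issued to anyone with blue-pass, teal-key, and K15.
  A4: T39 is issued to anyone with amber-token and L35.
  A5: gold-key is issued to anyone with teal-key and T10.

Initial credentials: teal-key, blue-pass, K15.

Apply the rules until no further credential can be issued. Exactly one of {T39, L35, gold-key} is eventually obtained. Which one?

Holding blue-pass, teal-key, and K15 grants amber-token (A3).
Holding K15 and amber-token grants T10 (A1).
Holding teal-key and T10 grants gold-key (A5).
T39 would need amber-token and L35 (A4), but L35 is never granted. L35 would need teal-key, T39, and gold-key (A2), but T39 is never granted.

gold-key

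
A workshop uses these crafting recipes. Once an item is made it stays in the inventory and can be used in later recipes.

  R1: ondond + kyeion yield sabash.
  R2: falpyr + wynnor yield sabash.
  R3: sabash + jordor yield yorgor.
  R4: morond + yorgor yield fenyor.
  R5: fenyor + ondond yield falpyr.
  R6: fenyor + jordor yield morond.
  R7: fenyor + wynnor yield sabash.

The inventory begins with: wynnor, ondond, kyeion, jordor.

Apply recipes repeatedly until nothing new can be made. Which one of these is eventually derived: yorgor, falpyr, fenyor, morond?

yorgor

ondond + kyeion → sabash (R1).
Using R3, sabash and jordor make yorgor.
falpyr would need fenyor and ondond (R5), but fenyor is never obtained. fenyor would need morond and yorgor (R4), but morond is never obtained. morond would need fenyor and jordor (R6), but fenyor is never obtained.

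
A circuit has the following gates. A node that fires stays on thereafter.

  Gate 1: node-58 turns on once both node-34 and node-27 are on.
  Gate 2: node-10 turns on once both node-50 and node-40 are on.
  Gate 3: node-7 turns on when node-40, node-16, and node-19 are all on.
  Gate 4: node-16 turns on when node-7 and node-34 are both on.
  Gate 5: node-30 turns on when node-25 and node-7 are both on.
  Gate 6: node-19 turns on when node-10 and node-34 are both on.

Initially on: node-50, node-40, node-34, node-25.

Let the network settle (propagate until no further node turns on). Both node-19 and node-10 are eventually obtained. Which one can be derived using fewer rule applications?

node-10

node-10: Gate 2: node-50 and node-40 on → node-10 on. [1 rule application]
node-19: Gate 2: node-50 and node-40 on → node-10 on. node-10 and node-34 are on, so node-19 turns on (Gate 6). [2 rule applications]
node-10 needs fewer.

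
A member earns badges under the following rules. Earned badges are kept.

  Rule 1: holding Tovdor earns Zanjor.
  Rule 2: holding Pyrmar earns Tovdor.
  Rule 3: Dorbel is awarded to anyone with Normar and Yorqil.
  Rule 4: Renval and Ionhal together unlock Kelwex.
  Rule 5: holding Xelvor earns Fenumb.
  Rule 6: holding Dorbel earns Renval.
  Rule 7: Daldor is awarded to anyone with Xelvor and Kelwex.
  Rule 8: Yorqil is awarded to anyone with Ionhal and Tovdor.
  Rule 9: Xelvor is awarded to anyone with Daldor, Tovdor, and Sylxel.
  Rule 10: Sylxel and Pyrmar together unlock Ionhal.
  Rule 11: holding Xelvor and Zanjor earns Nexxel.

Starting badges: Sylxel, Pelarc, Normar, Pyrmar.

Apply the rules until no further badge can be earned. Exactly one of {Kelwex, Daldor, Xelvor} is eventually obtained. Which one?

With Sylxel and Pyrmar, Ionhal is earned (Rule 10).
With Pyrmar, Tovdor is earned (Rule 2).
With Ionhal and Tovdor, Yorqil is earned (Rule 8).
With Normar and Yorqil, Dorbel is earned (Rule 3).
With Dorbel, Renval is earned (Rule 6).
With Renval and Ionhal, Kelwex is earned (Rule 4).
Xelvor would need Daldor, Tovdor, and Sylxel (Rule 9), but Daldor is never earned. Daldor would need Xelvor and Kelwex (Rule 7), but Xelvor is never earned.

Kelwex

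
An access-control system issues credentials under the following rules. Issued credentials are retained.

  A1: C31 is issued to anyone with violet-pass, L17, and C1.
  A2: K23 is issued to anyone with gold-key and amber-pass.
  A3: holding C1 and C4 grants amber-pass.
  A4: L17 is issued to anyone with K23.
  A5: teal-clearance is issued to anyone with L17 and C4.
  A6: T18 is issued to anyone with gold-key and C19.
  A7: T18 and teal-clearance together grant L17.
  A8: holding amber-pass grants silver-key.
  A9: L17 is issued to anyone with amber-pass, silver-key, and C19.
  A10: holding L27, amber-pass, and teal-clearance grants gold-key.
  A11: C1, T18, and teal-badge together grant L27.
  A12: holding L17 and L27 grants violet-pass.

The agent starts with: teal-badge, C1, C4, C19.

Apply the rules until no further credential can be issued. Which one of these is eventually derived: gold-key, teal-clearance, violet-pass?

Holding C1 and C4 grants amber-pass (A3).
Holding amber-pass grants silver-key (A8).
Holding amber-pass, silver-key, and C19 grants L17 (A9).
Holding L17 and C4 grants teal-clearance (A5).
gold-key would need L27, amber-pass, and teal-clearance (A10), but L27 is never granted. violet-pass would need L17 and L27 (A12), but L27 is never granted.

teal-clearance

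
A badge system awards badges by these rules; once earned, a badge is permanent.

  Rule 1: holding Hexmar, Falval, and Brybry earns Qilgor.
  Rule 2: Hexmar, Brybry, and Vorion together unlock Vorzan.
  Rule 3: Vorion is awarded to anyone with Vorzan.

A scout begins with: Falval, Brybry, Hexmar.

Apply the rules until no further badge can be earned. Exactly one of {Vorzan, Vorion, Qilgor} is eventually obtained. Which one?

With Hexmar, Falval, and Brybry, Qilgor is earned (Rule 1).
Vorion would need Vorzan (Rule 3), but Vorzan is never earned. Vorzan would need Hexmar, Brybry, and Vorion (Rule 2), but Vorion is never earned.

Qilgor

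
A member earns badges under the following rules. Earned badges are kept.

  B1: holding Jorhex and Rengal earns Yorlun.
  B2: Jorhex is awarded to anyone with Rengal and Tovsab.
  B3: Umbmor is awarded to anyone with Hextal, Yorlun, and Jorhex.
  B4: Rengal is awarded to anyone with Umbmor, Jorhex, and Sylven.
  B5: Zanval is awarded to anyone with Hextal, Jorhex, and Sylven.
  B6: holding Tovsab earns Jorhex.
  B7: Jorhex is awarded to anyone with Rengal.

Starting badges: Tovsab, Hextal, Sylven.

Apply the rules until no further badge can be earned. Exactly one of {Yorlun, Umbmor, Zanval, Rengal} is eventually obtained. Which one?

Zanval

With Tovsab, Jorhex is earned (B6).
With Hextal, Jorhex, and Sylven, Zanval is earned (B5).
Umbmor would need Hextal, Yorlun, and Jorhex (B3), but Yorlun is never earned. Yorlun would need Jorhex and Rengal (B1), but Rengal is never earned. Rengal would need Umbmor, Jorhex, and Sylven (B4), but Umbmor is never earned.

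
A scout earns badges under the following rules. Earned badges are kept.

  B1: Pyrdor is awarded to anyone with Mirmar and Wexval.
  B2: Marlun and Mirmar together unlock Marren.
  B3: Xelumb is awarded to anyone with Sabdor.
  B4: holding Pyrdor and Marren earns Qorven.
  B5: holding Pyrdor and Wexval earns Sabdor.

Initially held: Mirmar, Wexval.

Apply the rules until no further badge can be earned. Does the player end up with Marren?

No

Marren would need Marlun and Mirmar (B2), but Marlun is never earned.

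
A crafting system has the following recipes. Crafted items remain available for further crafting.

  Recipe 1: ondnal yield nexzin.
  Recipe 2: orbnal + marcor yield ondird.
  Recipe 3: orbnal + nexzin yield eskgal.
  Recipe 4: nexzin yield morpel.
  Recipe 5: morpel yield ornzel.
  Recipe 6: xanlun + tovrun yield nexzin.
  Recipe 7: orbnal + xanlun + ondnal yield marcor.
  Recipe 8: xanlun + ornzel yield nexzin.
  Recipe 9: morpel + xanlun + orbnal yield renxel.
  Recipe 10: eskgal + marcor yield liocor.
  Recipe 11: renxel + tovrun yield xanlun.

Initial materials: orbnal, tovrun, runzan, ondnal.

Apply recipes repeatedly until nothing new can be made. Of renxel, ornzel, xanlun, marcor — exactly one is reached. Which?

ondnal → nexzin (Recipe 1).
nexzin → morpel (Recipe 4).
Using Recipe 5, morpel makes ornzel.
xanlun would need renxel and tovrun (Recipe 11), but renxel is never obtained. renxel would need morpel, xanlun, and orbnal (Recipe 9), but xanlun is never obtained. marcor would need orbnal, xanlun, and ondnal (Recipe 7), but xanlun is never obtained.

ornzel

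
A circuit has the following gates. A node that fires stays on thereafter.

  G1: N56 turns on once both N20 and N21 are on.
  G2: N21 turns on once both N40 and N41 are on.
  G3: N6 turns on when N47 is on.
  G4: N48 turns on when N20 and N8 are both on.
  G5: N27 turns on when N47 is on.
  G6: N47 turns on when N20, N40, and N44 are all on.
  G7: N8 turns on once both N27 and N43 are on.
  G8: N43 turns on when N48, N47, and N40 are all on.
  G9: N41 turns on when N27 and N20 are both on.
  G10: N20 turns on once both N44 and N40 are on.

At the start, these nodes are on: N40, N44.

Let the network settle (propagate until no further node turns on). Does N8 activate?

N8 would need N27 and N43 (G7), but N43 never turns on.

No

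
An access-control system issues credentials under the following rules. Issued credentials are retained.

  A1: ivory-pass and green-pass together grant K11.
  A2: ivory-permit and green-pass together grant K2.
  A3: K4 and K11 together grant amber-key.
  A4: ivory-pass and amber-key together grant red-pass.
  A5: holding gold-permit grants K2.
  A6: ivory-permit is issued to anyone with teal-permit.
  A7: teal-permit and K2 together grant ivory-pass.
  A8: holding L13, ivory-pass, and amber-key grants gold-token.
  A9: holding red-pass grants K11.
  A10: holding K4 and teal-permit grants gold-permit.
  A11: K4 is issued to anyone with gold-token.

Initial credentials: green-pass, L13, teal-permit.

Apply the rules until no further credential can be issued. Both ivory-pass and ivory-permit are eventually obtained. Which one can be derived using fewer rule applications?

ivory-permit: Holding teal-permit grants ivory-permit (A6). [1 rule application]
ivory-pass: Holding teal-permit grants ivory-permit (A6). Holding ivory-permit and green-pass grants K2 (A2). Holding teal-permit and K2 grants ivory-pass (A7). [3 rule applications]
ivory-permit needs fewer.

ivory-permit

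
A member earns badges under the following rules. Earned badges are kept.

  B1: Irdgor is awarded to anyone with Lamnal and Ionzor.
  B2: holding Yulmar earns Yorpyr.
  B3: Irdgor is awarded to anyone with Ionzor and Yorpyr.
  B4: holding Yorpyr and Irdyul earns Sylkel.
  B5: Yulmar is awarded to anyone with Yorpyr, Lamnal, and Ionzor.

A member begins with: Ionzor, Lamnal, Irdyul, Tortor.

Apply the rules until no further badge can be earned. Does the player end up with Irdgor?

With Lamnal and Ionzor, Irdgor is earned (B1).

Yes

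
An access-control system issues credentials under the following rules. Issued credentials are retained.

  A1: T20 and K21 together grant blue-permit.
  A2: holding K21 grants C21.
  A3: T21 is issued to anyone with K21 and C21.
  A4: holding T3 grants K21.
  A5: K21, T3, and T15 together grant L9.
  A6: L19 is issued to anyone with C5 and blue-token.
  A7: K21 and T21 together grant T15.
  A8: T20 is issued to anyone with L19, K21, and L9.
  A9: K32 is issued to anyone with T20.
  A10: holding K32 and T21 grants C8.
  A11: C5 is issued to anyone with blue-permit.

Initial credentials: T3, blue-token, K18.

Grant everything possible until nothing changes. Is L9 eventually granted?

Yes

Holding T3 grants K21 (A4).
Holding K21 grants C21 (A2).
Holding K21 and C21 grants T21 (A3).
Holding K21 and T21 grants T15 (A7).
Holding K21, T3, and T15 grants L9 (A5).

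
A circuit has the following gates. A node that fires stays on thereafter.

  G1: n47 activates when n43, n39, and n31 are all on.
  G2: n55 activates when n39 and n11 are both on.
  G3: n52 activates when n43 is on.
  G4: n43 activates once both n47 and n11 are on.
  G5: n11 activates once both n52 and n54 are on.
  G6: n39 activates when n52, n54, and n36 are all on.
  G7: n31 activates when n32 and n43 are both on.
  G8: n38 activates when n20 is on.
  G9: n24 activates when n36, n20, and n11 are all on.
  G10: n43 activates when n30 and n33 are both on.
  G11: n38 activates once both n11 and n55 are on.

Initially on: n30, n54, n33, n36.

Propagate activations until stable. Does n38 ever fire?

Yes

n30 and n33 are on, so n43 activates (G10).
G3: n43 on → n52 on.
n52 and n54 are on, so n11 activates (G5).
n52, n54, and n36 are on, so n39 activates (G6).
n39 and n11 are on, so n55 activates (G2).
n11 and n55 are on, so n38 activates (G11).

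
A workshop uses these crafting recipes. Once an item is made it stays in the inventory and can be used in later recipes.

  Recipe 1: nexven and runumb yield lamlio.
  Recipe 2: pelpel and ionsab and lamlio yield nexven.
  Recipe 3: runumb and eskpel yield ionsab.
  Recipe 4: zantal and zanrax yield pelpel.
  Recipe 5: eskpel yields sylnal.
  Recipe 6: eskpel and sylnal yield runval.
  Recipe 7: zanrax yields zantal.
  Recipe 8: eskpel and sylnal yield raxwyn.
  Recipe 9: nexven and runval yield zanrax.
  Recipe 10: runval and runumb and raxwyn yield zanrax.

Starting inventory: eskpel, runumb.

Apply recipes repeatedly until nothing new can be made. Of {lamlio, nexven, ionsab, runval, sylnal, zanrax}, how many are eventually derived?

4

runumb and eskpel → ionsab (Recipe 3).
eskpel → sylnal (Recipe 5).
eskpel and sylnal → raxwyn (Recipe 8).
eskpel and sylnal → runval (Recipe 6).
runval and runumb and raxwyn → zanrax (Recipe 10).
lamlio would need nexven and runumb (Recipe 1), but nexven is never obtained.
nexven would need pelpel, ionsab, and lamlio (Recipe 2), but lamlio is never obtained.
ionsab: reached.
runval: reached.
sylnal: reached.
zanrax: reached.
Reached: ionsab, runval, sylnal, and zanrax — 4 of the 6.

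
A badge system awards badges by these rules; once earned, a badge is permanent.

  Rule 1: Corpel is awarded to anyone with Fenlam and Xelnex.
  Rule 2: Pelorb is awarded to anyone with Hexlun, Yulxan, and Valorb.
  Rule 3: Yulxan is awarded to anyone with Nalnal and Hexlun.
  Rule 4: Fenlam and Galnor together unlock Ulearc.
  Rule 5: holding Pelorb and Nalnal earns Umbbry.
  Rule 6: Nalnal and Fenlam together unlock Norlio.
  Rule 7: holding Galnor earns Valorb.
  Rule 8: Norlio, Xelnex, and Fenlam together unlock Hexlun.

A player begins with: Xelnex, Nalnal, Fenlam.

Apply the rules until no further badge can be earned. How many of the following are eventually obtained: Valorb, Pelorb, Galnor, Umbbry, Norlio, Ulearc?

1

With Nalnal and Fenlam, Norlio is earned (Rule 6).
Valorb would need Galnor (Rule 7), but Galnor is never earned.
Pelorb would need Hexlun, Yulxan, and Valorb (Rule 2), but Valorb is never earned.
No rule produces Galnor, and it is not given.
Umbbry would need Pelorb and Nalnal (Rule 5), but Pelorb is never earned.
Norlio: reached.
Ulearc would need Fenlam and Galnor (Rule 4), but Galnor is never earned.
Reached: Norlio — 1 of the 6.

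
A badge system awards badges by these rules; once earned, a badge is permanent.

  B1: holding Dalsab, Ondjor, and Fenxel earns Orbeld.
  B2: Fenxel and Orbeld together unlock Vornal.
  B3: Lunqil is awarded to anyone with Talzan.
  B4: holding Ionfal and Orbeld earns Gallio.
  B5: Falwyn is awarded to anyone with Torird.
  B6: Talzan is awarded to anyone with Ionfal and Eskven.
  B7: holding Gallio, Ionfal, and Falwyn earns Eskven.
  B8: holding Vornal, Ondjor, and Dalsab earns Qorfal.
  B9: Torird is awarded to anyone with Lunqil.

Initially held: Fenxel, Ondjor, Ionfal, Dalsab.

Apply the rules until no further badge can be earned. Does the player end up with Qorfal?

Yes

With Dalsab, Ondjor, and Fenxel, Orbeld is earned (B1).
With Fenxel and Orbeld, Vornal is earned (B2).
With Vornal, Ondjor, and Dalsab, Qorfal is earned (B8).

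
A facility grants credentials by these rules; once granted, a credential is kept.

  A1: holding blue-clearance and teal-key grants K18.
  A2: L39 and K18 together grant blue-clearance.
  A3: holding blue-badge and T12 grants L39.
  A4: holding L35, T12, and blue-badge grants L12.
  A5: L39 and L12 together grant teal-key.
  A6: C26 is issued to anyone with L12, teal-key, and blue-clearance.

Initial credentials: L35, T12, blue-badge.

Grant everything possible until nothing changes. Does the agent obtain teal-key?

Holding blue-badge and T12 grants L39 (A3).
Holding L35, T12, and blue-badge grants L12 (A4).
Holding L39 and L12 grants teal-key (A5).

Yes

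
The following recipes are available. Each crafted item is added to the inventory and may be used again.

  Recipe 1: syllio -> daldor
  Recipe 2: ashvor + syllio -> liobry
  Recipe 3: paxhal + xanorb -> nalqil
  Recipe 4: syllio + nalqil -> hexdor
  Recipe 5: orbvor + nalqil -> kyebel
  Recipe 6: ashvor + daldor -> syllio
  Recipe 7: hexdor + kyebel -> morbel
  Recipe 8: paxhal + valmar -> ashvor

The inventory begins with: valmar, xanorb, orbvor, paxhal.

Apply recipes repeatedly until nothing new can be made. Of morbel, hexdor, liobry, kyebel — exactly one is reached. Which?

paxhal + xanorb -> nalqil (Recipe 3).
Using Recipe 5, orbvor and nalqil make kyebel.
morbel would need hexdor and kyebel (Recipe 7), but hexdor is never obtained. hexdor would need syllio and nalqil (Recipe 4), but syllio is never obtained. liobry would need ashvor and syllio (Recipe 2), but syllio is never obtained.

kyebel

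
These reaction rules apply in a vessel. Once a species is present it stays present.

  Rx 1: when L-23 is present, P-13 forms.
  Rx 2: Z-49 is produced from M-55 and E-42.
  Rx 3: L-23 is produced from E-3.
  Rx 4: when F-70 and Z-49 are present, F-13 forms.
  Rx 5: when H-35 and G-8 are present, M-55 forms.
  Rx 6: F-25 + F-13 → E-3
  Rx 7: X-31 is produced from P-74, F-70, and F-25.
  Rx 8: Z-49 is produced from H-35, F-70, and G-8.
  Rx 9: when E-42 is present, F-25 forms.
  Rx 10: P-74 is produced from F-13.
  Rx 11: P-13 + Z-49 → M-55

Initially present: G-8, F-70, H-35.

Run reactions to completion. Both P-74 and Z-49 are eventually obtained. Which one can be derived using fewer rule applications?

Z-49

Z-49: H-35, F-70, and G-8 present → Z-49 forms (Rx 8). [1 rule application]
P-74: H-35, F-70, and G-8 present → Z-49 forms (Rx 8). F-70 and Z-49 present → F-13 forms (Rx 4). F-13 present → P-74 forms (Rx 10). [3 rule applications]
Z-49 needs fewer.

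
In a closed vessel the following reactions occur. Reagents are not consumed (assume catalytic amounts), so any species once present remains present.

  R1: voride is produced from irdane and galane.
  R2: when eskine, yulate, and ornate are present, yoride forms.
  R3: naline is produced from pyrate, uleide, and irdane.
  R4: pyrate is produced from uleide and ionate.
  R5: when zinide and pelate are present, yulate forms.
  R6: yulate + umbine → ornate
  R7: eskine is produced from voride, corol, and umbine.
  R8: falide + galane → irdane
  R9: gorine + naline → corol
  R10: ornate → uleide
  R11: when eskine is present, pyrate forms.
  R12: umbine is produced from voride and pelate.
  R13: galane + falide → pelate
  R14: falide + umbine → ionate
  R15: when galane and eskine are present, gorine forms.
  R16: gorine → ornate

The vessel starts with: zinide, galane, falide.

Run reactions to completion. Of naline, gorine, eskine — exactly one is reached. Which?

naline

falide and galane present → irdane forms (R8).
galane and falide present → pelate forms (R13).
irdane and galane present → voride forms (R1).
zinide and pelate present → yulate forms (R5).
voride and pelate present → umbine forms (R12).
falide and umbine present → ionate forms (R14).
yulate and umbine present → ornate forms (R6).
ornate present → uleide forms (R10).
uleide and ionate present → pyrate forms (R4).
pyrate, uleide, and irdane present → naline forms (R3).
eskine would need voride, corol, and umbine (R7), but corol never forms. gorine would need galane and eskine (R15), but eskine never forms.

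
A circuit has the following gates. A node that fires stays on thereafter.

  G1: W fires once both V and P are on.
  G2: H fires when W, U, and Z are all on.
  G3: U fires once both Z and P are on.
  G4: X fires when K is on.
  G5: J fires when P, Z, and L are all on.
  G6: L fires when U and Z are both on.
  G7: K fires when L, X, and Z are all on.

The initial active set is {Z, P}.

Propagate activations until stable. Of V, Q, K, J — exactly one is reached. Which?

Z and P are on, so U fires (G3).
G6: U and Z on → L on.
P, Z, and L are on, so J fires (G5).
No rule produces Q, and it is not given. No rule produces V, and it is not given. K would need L, X, and Z (G7), but X never turns on.

J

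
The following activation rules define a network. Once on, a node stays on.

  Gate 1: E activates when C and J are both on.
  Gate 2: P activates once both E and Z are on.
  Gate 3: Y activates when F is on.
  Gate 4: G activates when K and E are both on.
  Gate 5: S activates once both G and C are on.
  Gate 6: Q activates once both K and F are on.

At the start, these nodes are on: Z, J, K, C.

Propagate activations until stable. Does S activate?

Yes

C and J are on, so E activates (Gate 1).
K and E are on, so G activates (Gate 4).
Gate 5: G and C on → S on.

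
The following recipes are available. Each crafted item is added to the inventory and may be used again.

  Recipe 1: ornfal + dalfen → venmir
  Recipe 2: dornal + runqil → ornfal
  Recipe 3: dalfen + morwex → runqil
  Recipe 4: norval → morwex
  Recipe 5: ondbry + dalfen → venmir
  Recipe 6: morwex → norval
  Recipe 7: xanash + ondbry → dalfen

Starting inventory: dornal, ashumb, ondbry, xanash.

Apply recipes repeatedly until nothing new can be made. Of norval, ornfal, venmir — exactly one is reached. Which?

Using Recipe 7, xanash and ondbry make dalfen.
ondbry + dalfen → venmir (Recipe 5).
ornfal would need dornal and runqil (Recipe 2), but runqil is never obtained. norval would need morwex (Recipe 6), but morwex is never obtained.

venmir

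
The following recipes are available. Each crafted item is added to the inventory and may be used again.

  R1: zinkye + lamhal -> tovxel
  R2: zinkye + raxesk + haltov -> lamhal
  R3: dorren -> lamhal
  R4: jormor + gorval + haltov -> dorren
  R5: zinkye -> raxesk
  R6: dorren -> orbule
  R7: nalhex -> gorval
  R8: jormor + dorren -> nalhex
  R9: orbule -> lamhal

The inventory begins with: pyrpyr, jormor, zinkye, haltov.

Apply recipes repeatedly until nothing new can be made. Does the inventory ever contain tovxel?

Using R5, zinkye makes raxesk.
Using R2, zinkye, raxesk, and haltov make lamhal.
Using R1, zinkye and lamhal make tovxel.

Yes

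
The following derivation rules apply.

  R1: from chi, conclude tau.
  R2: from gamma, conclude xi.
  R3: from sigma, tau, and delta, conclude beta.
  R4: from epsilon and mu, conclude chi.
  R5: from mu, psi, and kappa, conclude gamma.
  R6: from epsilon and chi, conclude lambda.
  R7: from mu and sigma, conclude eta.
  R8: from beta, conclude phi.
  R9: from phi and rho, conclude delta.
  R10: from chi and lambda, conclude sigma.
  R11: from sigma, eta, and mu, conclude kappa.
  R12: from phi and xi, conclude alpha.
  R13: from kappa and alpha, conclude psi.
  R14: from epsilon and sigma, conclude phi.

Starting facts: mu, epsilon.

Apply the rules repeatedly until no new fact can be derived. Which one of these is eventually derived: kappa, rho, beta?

kappa

epsilon and mu hold, so chi follows (R4).
From epsilon and chi, R6 gives lambda.
chi and lambda hold, so sigma follows (R10).
From mu and sigma, R7 gives eta.
From sigma, eta, and mu, R11 gives kappa.
No rule produces rho, and it is not given. beta would need sigma, tau, and delta (R3), but delta is never established.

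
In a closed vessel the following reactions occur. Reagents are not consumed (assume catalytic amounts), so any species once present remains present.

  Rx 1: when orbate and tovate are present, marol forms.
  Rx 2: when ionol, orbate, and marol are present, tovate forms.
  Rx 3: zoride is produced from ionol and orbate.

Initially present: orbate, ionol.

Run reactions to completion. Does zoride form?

Yes

ionol and orbate present → zoride forms (Rx 3).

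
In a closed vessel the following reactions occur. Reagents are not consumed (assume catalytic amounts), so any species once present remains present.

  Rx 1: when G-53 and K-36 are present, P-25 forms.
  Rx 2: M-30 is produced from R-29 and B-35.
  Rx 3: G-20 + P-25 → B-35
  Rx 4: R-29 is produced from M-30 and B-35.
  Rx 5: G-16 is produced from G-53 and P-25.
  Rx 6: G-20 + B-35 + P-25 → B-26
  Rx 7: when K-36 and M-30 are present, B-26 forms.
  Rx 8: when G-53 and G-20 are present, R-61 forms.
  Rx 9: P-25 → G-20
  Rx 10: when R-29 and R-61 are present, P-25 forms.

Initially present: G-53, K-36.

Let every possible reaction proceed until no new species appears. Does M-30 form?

No

M-30 would need R-29 and B-35 (Rx 2), but R-29 never forms.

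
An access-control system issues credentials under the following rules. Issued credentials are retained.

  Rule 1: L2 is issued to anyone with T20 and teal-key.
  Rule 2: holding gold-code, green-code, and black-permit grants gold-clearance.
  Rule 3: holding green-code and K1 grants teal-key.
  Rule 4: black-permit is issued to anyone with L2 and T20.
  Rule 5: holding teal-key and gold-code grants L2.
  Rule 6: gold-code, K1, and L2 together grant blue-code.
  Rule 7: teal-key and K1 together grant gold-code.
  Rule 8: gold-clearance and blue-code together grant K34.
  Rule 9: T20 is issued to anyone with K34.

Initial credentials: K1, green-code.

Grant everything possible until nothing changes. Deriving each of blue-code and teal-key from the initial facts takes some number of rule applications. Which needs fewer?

teal-key: Holding green-code and K1 grants teal-key (Rule 3). [1 rule application]
blue-code: Holding green-code and K1 grants teal-key (Rule 3). Holding teal-key and K1 grants gold-code (Rule 7). Holding teal-key and gold-code grants L2 (Rule 5). Holding gold-code, K1, and L2 grants blue-code (Rule 6). [4 rule applications]
teal-key needs fewer.

teal-key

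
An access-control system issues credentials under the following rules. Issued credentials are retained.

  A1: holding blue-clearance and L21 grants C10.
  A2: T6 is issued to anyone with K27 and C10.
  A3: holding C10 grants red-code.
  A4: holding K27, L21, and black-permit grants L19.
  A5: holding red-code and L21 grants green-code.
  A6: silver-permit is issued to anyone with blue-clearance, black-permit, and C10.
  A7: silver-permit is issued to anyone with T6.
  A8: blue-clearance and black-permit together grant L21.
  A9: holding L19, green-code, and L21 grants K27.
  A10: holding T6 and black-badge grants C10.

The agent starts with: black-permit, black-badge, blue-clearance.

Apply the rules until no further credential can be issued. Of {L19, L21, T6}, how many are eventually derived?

Holding blue-clearance and black-permit grants L21 (A8).
L19 would need K27, L21, and black-permit (A4), but K27 is never granted.
L21: reached.
T6 would need K27 and C10 (A2), but K27 is never granted.
Reached: L21 — 1 of the 3.

1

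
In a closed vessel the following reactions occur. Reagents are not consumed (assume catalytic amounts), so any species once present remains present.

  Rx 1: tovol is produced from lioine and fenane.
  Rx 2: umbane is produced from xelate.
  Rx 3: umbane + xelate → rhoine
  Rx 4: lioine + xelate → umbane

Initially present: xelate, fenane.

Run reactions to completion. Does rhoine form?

Yes

xelate present → umbane forms (Rx 2).
umbane and xelate present → rhoine forms (Rx 3).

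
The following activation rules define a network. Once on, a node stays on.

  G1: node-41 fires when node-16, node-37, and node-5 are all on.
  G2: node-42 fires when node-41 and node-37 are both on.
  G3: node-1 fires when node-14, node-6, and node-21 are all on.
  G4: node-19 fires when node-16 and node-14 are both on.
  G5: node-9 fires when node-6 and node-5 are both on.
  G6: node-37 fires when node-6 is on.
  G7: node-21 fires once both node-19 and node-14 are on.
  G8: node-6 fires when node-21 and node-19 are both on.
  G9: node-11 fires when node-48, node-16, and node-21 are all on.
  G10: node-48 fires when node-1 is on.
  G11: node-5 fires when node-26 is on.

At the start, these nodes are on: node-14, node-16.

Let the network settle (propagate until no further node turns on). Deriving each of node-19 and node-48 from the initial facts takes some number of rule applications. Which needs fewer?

node-19: G4: node-16 and node-14 on → node-19 on. [1 rule application]
node-48: G4: node-16 and node-14 on → node-19 on. node-19 and node-14 are on, so node-21 fires (G7). G8: node-21 and node-19 on → node-6 on. G3: node-14, node-6, and node-21 on → node-1 on. G10: node-1 on → node-48 on. [5 rule applications]
node-19 needs fewer.

node-19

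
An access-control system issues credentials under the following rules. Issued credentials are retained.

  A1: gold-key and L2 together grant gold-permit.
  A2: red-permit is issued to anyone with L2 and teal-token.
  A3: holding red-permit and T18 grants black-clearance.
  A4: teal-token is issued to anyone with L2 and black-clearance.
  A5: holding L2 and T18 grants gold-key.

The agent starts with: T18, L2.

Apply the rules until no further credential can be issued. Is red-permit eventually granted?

No

red-permit would need L2 and teal-token (A2), but teal-token is never granted.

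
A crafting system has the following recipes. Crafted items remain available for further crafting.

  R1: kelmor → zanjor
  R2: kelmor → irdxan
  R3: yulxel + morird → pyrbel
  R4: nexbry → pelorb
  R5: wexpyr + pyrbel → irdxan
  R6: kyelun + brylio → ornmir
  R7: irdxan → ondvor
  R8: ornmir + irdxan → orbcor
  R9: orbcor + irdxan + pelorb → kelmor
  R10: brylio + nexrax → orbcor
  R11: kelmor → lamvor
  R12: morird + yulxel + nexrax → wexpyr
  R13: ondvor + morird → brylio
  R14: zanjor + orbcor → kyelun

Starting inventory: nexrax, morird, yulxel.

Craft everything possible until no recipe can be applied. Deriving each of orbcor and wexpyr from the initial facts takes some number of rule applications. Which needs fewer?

wexpyr

wexpyr: morird + yulxel + nexrax → wexpyr (R12). [1 rule application]
orbcor: Using R3, yulxel and morird make pyrbel. Using R12, morird, yulxel, and nexrax make wexpyr. wexpyr + pyrbel → irdxan (R5). Using R7, irdxan makes ondvor. Using R13, ondvor and morird make brylio. brylio + nexrax → orbcor (R10). [6 rule applications]
wexpyr needs fewer.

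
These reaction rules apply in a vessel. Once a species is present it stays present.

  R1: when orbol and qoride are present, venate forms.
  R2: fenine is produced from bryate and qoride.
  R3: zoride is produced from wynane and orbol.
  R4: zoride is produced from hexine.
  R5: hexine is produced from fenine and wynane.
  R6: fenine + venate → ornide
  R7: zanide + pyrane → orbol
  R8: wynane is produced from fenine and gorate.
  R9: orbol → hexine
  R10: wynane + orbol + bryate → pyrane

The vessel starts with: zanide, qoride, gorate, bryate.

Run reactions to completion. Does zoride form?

Yes

bryate and qoride present → fenine forms (R2).
fenine and gorate present → wynane forms (R8).
fenine and wynane present → hexine forms (R5).
hexine present → zoride forms (R4).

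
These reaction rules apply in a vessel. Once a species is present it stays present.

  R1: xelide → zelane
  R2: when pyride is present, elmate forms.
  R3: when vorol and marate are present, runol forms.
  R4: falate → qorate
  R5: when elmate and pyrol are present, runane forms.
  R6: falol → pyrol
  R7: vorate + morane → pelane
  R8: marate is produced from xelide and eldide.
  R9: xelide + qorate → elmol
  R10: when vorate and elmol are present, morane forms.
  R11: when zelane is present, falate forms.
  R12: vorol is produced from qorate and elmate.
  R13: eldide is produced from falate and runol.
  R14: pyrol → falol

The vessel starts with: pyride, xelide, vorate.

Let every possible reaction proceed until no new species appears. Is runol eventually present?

runol would need vorol and marate (R3), but marate never forms.

No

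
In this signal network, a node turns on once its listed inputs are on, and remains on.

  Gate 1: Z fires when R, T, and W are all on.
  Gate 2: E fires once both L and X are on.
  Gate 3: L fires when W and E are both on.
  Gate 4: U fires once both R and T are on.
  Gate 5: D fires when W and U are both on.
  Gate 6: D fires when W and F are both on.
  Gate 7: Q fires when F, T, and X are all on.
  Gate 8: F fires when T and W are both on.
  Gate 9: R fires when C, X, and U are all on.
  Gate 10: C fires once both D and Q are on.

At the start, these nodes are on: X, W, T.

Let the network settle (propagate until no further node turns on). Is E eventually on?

E would need L and X (Gate 2), but L never turns on.

No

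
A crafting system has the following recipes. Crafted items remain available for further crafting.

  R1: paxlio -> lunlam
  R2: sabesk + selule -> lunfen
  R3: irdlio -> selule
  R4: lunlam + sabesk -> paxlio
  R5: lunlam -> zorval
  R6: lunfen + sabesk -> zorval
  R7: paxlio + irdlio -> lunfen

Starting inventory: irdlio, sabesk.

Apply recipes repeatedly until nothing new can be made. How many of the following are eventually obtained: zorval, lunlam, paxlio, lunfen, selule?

Using R3, irdlio makes selule.
Using R2, sabesk and selule make lunfen.
lunfen + sabesk -> zorval (R6).
zorval: reached.
lunlam would need paxlio (R1), but paxlio is never obtained.
paxlio would need lunlam and sabesk (R4), but lunlam is never obtained.
lunfen: reached.
selule: reached.
Reached: zorval, lunfen, and selule — 3 of the 5.

3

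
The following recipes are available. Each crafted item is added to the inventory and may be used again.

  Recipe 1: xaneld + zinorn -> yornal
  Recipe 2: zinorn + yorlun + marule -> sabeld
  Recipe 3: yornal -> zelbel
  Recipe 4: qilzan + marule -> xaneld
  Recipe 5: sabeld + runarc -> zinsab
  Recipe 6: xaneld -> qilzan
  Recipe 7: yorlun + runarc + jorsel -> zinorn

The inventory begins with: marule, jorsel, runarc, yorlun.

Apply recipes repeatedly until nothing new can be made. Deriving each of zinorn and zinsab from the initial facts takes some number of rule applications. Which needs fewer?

zinorn

zinorn: Using Recipe 7, yorlun, runarc, and jorsel make zinorn. [1 rule application]
zinsab: Using Recipe 7, yorlun, runarc, and jorsel make zinorn. Using Recipe 2, zinorn, yorlun, and marule make sabeld. sabeld + runarc -> zinsab (Recipe 5). [3 rule applications]
zinorn needs fewer.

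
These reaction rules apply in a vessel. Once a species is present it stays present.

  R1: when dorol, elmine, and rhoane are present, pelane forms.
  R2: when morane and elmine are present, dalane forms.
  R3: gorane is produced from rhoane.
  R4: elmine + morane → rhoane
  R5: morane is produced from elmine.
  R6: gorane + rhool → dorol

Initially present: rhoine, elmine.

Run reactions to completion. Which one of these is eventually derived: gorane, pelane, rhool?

elmine present → morane forms (R5).
elmine and morane present → rhoane forms (R4).
rhoane present → gorane forms (R3).
pelane would need dorol, elmine, and rhoane (R1), but dorol never forms. No rule produces rhool, and it is not given.

gorane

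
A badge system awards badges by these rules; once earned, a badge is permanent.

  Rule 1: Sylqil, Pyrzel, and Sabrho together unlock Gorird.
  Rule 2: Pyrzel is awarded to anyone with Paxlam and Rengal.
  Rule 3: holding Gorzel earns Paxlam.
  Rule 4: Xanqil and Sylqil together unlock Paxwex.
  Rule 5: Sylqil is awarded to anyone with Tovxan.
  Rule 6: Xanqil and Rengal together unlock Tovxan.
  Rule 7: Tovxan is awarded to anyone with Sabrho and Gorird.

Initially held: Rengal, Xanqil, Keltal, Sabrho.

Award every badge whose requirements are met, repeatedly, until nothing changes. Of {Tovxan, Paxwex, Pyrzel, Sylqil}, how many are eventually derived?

3

With Xanqil and Rengal, Tovxan is earned (Rule 6).
With Tovxan, Sylqil is earned (Rule 5).
With Xanqil and Sylqil, Paxwex is earned (Rule 4).
Tovxan: reached.
Paxwex: reached.
Pyrzel would need Paxlam and Rengal (Rule 2), but Paxlam is never earned.
Sylqil: reached.
Reached: Tovxan, Paxwex, and Sylqil — 3 of the 4.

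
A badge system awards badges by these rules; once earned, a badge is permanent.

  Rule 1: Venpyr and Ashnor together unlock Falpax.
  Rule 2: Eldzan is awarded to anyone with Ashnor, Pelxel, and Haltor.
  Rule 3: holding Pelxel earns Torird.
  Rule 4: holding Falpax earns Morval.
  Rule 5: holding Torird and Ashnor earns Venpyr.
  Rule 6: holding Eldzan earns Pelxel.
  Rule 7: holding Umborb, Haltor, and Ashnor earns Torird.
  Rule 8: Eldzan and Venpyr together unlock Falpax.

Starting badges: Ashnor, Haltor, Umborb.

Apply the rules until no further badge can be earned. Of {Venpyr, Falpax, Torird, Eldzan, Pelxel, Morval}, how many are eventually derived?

With Umborb, Haltor, and Ashnor, Torird is earned (Rule 7).
With Torird and Ashnor, Venpyr is earned (Rule 5).
With Venpyr and Ashnor, Falpax is earned (Rule 1).
With Falpax, Morval is earned (Rule 4).
Venpyr: reached.
Falpax: reached.
Torird: reached.
Eldzan would need Ashnor, Pelxel, and Haltor (Rule 2), but Pelxel is never earned.
Pelxel would need Eldzan (Rule 6), but Eldzan is never earned.
Morval: reached.
Reached: Venpyr, Falpax, Torird, and Morval — 4 of the 6.

4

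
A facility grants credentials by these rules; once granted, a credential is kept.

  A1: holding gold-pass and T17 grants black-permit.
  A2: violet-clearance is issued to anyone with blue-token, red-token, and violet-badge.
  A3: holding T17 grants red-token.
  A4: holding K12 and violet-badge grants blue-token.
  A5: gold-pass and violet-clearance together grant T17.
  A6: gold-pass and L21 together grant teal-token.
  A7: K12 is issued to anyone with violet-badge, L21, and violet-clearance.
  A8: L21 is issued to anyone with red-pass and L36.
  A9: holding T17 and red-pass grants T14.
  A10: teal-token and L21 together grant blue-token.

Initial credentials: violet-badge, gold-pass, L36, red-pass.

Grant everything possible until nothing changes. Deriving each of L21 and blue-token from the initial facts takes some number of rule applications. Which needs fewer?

L21: Holding red-pass and L36 grants L21 (A8). [1 rule application]
blue-token: Holding red-pass and L36 grants L21 (A8). Holding gold-pass and L21 grants teal-token (A6). Holding teal-token and L21 grants blue-token (A10). [3 rule applications]
L21 needs fewer.

L21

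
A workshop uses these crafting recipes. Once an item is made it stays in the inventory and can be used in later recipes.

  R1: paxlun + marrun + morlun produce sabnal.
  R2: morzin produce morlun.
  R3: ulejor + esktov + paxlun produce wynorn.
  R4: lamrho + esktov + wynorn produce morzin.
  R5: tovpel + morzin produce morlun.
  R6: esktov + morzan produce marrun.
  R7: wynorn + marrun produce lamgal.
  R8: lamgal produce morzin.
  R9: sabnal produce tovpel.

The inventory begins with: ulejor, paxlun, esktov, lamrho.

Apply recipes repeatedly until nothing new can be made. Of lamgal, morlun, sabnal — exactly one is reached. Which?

Using R3, ulejor, esktov, and paxlun make wynorn.
Using R4, lamrho, esktov, and wynorn make morzin.
morzin → morlun (R2).
sabnal would need paxlun, marrun, and morlun (R1), but marrun is never obtained. lamgal would need wynorn and marrun (R7), but marrun is never obtained.

morlun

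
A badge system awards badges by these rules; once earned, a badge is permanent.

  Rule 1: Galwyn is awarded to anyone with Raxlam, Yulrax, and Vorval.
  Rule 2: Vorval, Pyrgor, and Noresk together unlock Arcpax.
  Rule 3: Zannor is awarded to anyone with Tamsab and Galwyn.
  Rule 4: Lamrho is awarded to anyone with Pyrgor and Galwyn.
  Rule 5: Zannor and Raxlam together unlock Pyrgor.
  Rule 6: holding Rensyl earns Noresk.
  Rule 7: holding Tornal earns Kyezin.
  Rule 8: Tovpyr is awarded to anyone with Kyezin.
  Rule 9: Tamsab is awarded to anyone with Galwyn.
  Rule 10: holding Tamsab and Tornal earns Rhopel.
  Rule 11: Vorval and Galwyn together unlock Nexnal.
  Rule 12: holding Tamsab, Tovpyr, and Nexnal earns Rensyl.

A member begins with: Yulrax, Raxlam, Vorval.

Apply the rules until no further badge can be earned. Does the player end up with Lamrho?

Yes

With Raxlam, Yulrax, and Vorval, Galwyn is earned (Rule 1).
With Galwyn, Tamsab is earned (Rule 9).
With Tamsab and Galwyn, Zannor is earned (Rule 3).
With Zannor and Raxlam, Pyrgor is earned (Rule 5).
With Pyrgor and Galwyn, Lamrho is earned (Rule 4).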